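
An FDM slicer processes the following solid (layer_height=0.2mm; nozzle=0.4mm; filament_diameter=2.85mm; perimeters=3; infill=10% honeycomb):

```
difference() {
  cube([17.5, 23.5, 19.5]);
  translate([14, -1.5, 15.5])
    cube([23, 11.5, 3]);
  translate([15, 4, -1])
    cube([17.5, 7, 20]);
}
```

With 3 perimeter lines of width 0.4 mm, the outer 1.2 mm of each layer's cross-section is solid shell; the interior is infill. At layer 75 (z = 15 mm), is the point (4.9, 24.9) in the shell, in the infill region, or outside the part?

outside

At z = 15 mm: the 17.5×23.5 cube contributes its full rectangle; the cube at (14, -1.5) is absent (z outside [15.5, 18.5]); the 17.5×7 cube at (15, 4) contributes its full rectangle; Taking the first minus the rest: starting from the 17.5×23.5 cube, the 17.5×7 cube at (15, 4) partially overlaps it — only the 17.50 mm² overlap (of its 122.50 mm²) is removed, clipping the outline — 1 connected region. Overall, the cross-section is a single solid region. The nearest boundary edge runs (0.00, 23.50)→(17.50, 23.50); distance from the point to it = 1.40 mm. The point is not inside any of the regions above, so it lies outside the cross-section (1.40 mm from the nearest boundary).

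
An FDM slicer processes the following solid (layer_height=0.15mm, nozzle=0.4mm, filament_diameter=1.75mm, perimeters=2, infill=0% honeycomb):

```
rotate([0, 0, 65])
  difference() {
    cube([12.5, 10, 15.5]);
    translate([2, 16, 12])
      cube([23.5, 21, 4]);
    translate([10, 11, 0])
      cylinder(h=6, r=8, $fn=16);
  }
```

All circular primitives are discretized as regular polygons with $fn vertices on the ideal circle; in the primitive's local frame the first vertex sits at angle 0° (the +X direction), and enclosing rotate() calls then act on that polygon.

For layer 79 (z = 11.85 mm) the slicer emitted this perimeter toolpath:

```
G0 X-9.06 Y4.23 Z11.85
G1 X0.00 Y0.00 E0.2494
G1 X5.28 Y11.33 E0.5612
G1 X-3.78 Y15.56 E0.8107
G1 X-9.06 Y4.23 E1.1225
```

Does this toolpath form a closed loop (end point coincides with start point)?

Start point (G0): (-9.06, 4.23). End point (last G1): the path returns to the start — closed.

yes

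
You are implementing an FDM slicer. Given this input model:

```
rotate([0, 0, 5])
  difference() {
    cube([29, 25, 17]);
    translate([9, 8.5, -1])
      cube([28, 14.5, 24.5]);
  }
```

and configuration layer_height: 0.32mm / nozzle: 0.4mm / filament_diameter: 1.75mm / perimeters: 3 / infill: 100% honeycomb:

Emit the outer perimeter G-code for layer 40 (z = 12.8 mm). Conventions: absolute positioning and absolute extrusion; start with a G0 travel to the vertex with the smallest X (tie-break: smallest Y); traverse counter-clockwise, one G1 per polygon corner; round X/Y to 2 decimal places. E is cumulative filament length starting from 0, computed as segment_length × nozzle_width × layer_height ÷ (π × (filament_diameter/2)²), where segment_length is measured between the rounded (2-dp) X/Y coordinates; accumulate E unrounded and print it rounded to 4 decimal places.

G0 X-2.18 Y24.90 Z12.80
G1 X0.00 Y0.00 E1.3302
G1 X28.89 Y2.53 E2.8735
G1 X28.15 Y11.00 E3.3259
G1 X8.22 Y9.25 E4.3906
G1 X6.96 Y23.70 E5.1625
G1 X26.89 Y25.44 E6.2271
G1 X26.71 Y27.43 E6.3334
G1 X-2.18 Y24.90 E7.8768

At z = 12.8 mm: the cube is present — its section is the full 29×25 rectangle; the 28×14.5 cube at (9, 8.5) contributes its full rectangle; Subtracting the remaining from the first: starting from the 29×25 cube, the 28×14.5 cube at (9, 8.5) partially overlaps it — only the 290.00 mm² overlap (of its 406.00 mm²) is removed, clipping the outline — 1 connected region; (rotated 5° about Z; rotation is an isometry so areas/perimeters/island counts are preserved). The outline is a single polygon with 8 vertices. Extrusion per mm of travel: 0.4 × 0.32 / (π × 0.875²) = 0.053216. Accumulating E over each segment gives final E = 7.8768.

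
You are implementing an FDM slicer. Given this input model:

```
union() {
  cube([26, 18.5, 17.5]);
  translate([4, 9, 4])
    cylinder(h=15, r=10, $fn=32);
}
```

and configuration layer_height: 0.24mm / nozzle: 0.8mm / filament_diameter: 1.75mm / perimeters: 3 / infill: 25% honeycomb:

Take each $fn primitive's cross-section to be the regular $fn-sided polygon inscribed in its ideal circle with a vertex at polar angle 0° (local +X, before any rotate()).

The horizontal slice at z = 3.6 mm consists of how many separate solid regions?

1

At z = 3.6 mm: the cube (footprint 26×18.5) is included at this height; the cylinder at (4, 9) does not reach this height (z outside [4, 19]); Taking the union: only the 26×18.5 cube is present, so the union is just that shape — 1 connected region. The result has 1 disconnected region.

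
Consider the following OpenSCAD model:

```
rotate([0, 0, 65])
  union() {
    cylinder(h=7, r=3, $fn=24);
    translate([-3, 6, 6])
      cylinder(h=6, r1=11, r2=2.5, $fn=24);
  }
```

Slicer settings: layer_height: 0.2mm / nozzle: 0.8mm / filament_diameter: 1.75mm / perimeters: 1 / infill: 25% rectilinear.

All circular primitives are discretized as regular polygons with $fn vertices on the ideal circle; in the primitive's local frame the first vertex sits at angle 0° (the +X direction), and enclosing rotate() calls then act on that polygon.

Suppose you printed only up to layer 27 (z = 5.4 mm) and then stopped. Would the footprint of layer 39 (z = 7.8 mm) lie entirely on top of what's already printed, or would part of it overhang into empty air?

part overhangs

Compare the two slices. At z = 5.4: the r=3 cylinder gives a regular 24-gon of circumradius 3 (constant along its height) (area = (24/2)·3.000²·sin(360°/24) = 27.95 mm²); the cone at (-3, 6) is not intersected at this z (z outside [6, 12]); Merging all regions: only the r=3 cylinder is present, so the union is just that shape — area = 27.95 mm²; (rotated 65° about Z; rotation is an isometry so areas/perimeters/island counts are preserved). At z = 7.8: the cylinder is not intersected at this z (z outside [0, 7]); the cone at (-3, 6): at t=0.300 of its height the radius interpolates to r₁+(r₂−r₁)t = 8.450, giving a regular 24-gon of that circumradius (area = (24/2)·8.450²·sin(360°/24) = 221.76 mm²); Merging all regions: only the cone at (-3, 6) is present, so the union is just that shape — area = 221.76 mm²; (rotated 65° about Z; rotation is an isometry so areas/perimeters/island counts are preserved). Checking containment: at z = 7.8 the cross-section extends beyond the z = 5.4 cross-section by about 198.95 mm².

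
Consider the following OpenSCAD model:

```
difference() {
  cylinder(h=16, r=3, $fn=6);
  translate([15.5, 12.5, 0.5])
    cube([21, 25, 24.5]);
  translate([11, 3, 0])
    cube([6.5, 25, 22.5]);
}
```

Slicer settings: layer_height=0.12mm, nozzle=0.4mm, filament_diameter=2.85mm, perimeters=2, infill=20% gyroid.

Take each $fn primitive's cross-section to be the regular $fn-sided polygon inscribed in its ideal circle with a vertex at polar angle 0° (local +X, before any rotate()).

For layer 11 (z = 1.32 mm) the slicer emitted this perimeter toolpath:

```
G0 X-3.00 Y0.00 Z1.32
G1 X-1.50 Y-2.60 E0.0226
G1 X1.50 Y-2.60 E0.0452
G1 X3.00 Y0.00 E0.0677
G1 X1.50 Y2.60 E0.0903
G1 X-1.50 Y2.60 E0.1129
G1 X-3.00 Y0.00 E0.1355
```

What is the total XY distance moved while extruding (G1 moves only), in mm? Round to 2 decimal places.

Sum the Euclidean lengths of each G1 segment: total = 18.01 mm.

18.01 mm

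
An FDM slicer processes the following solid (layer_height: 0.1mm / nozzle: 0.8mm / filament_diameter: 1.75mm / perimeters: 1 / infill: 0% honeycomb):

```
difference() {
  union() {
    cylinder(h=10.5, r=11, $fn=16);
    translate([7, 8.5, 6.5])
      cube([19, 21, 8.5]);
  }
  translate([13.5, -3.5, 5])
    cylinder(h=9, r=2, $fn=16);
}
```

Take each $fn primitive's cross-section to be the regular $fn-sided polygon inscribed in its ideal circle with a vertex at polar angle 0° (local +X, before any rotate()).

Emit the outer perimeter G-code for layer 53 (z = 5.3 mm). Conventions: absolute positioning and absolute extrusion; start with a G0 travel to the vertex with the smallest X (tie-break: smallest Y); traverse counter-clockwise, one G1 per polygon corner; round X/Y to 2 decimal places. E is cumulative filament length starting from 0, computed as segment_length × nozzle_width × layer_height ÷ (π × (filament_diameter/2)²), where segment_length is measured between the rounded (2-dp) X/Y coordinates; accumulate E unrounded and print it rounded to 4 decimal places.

G0 X-11.00 Y0.00 Z5.30
G1 X-10.16 Y-4.21 E0.1428
G1 X-7.78 Y-7.78 E0.2855
G1 X-4.21 Y-10.16 E0.4282
G1 X0.00 Y-11.00 E0.5710
G1 X4.21 Y-10.16 E0.7138
G1 X7.78 Y-7.78 E0.8565
G1 X10.16 Y-4.21 E0.9992
G1 X11.00 Y0.00 E1.1420
G1 X10.16 Y4.21 E1.2848
G1 X7.78 Y7.78 E1.4275
G1 X4.21 Y10.16 E1.5702
G1 X0.00 Y11.00 E1.7129
G1 X-4.21 Y10.16 E1.8557
G1 X-7.78 Y7.78 E1.9984
G1 X-10.16 Y4.21 E2.1411
G1 X-11.00 Y0.00 E2.2839

At z = 5.3 mm: the r=11 cylinder contributes a regular 16-gon of circumradius 11; the cube at (7, 8.5) is not intersected at this z (z outside [6.5, 15]); Merging all regions: only the r=11 cylinder is present, so the union is just that shape — 1 connected region; the r=2 cylinder at (13.5, -3.5) gives a regular 16-gon of circumradius 2 (constant along its height); Subtracting the remaining from the first: starting from that combined region, the r=2 cylinder at (13.5, -3.5) misses the remaining region (no effect) — 1 connected region. The outline is a single polygon with 16 vertices. Extrusion per mm of travel: 0.8 × 0.1 / (π × 0.875²) = 0.033260. Accumulating E over each segment gives final E = 2.2839.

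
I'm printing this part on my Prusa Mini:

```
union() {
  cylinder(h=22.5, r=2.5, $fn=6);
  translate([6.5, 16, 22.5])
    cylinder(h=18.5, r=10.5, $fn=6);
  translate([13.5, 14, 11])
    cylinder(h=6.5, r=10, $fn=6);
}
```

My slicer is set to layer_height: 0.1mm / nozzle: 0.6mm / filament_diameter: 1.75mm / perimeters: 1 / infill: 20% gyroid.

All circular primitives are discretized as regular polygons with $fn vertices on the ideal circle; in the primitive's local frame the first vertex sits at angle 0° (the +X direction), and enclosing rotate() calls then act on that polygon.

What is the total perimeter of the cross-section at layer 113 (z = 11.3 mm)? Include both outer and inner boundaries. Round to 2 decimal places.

At z = 11.3 mm: the r=2.5 cylinder contributes a regular 6-gon of circumradius 2.5 (perimeter = 2·6·2.500·sin(180°/6) = 15.00 mm); the cylinder at (6.5, 16) is not intersected at this z (z outside [22.5, 41]); the r=10 cylinder at (13.5, 14) contributes a regular 6-gon of circumradius 10 (perimeter = 2·6·10.000·sin(180°/6) = 60.00 mm); Taking the union: the 2 present regions are separate (no shared area or edge), so areas and boundary lengths simply add and each stays a separate island — boundary = 75.00 mm. Overall, the cross-section has 2 separate islands. Total boundary length (outer) = 75.00 mm.

75.00 mm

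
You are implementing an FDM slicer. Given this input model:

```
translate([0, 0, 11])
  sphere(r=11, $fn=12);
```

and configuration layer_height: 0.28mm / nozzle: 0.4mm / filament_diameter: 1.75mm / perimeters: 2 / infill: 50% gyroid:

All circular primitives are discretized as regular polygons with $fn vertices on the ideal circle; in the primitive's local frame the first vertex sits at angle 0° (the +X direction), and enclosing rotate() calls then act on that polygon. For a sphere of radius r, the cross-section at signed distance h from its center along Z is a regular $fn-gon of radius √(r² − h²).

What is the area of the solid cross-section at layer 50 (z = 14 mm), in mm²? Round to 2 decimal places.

336.00 mm²

At z = 14 mm: the r=11 sphere slices to a regular 12-gon of circumradius 10.583 (√(r²−h²) with h=3 from center) (area = (12/2)·10.583²·sin(360°/12) = 336.00 mm²). Overall, the cross-section is a single solid region. Net area = 336.00 mm².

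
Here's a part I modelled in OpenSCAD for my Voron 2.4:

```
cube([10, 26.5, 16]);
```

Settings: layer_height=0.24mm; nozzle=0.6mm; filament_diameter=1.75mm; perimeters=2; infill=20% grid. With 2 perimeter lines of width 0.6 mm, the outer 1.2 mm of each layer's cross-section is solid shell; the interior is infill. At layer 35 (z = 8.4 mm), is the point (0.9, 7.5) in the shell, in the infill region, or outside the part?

shell

At z = 8.4 mm: the 10×26.5 cube contributes its full rectangle. Overall, the cross-section is a single solid region. The nearest boundary edge runs (0.00, 26.50)→(0.00, 0.00); distance from the point to it = 0.90 mm. The point is inside the cross-section, 0.90 mm from the nearest boundary — within the 1.2 mm shell band (2 × 0.6).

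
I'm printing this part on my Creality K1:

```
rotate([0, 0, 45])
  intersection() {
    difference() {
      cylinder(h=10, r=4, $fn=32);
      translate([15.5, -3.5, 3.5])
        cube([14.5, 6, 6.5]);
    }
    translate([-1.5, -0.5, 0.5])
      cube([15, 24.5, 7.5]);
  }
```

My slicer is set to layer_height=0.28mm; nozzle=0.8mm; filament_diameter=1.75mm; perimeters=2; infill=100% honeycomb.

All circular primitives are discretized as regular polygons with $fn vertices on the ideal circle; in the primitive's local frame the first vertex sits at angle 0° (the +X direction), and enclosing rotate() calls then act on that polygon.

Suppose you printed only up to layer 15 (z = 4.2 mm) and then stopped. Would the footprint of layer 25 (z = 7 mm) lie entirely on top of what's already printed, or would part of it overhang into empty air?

entirely on top

Compare the two slices. At z = 4.2: the r=4 cylinder gives a regular 32-gon of circumradius 4 (constant along its height) (area = (32/2)·4.000²·sin(360°/32) = 49.94 mm²); the 14.5×6 cube at (15.5, -3.5) contributes its full rectangle (area 87.00 mm²); Taking the first minus the rest: starting from the r=4 cylinder (49.94 mm²), the 14.5×6 cube at (15.5, -3.5) misses the remaining region (no effect) — area = 49.94 mm²; the cube at (-1.5, -0.5) is present — its section is the full 15×24.5 rectangle (area 367.50 mm²); Taking the intersection: the 15×24.5 cube at (-1.5, -0.5) partially overlaps that combined region; clipping to the common part keeps 21.06 mm² — area = 21.06 mm²; (whole slice rotated 45° about Z — lengths, areas and connectivity unchanged). At z = 7: the r=4 cylinder gives a regular 32-gon of circumradius 4 (constant along its height) (area = (32/2)·4.000²·sin(360°/32) = 49.94 mm²); the 14.5×6 cube at (15.5, -3.5) contributes its full rectangle (area 87.00 mm²); After the difference (first − rest): starting from the r=4 cylinder (49.94 mm²), the 14.5×6 cube at (15.5, -3.5) misses the remaining region (no effect) — area = 49.94 mm²; the 15×24.5 cube at (-1.5, -0.5) contributes its full rectangle (area 367.50 mm²); After intersecting: the 15×24.5 cube at (-1.5, -0.5) partially overlaps that combined region; clipping to the common part keeps 21.06 mm² — area = 21.06 mm²; (whole slice rotated 45° about Z — lengths, areas and connectivity unchanged). Checking containment: the cross-section at z = 7 is a subset of the cross-section at z = 4.2.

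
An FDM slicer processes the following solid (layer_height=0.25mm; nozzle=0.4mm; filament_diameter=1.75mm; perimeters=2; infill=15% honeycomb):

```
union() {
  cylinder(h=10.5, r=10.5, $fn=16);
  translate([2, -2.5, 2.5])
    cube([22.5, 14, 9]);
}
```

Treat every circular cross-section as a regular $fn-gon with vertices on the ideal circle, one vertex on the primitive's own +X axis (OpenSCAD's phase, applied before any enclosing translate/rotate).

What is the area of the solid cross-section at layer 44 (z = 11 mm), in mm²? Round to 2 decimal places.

At z = 11 mm: the cylinder does not reach this height (z outside [0, 10.5]); the cube at (2, -2.5) is present — its section is the full 22.5×14 rectangle (area 315.00 mm²); Taking the union: only the 22.5×14 cube at (2, -2.5) is present, so the union is just that shape — area = 315.00 mm². Overall, the cross-section is a single solid region. Net area = 315.00 mm².

315.00 mm²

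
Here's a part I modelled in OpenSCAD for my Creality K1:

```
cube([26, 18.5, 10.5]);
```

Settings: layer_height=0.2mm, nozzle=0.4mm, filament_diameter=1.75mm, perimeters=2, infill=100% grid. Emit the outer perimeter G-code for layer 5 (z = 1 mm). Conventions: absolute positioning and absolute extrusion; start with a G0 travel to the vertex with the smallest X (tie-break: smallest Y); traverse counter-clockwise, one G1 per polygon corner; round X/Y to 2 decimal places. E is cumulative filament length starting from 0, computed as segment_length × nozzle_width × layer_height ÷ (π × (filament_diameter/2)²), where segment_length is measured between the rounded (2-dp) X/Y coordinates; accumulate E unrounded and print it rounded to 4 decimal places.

At z = 1 mm: the 26×18.5 cube contributes its full rectangle. The outline is a single polygon with 4 vertices. Extrusion per mm of travel: 0.4 × 0.2 / (π × 0.875²) = 0.033260. Accumulating E over each segment gives final E = 2.9602.

G0 X0.00 Y0.00 Z1.00
G1 X26.00 Y0.00 E0.8648
G1 X26.00 Y18.50 E1.4801
G1 X0.00 Y18.50 E2.3448
G1 X0.00 Y0.00 E2.9602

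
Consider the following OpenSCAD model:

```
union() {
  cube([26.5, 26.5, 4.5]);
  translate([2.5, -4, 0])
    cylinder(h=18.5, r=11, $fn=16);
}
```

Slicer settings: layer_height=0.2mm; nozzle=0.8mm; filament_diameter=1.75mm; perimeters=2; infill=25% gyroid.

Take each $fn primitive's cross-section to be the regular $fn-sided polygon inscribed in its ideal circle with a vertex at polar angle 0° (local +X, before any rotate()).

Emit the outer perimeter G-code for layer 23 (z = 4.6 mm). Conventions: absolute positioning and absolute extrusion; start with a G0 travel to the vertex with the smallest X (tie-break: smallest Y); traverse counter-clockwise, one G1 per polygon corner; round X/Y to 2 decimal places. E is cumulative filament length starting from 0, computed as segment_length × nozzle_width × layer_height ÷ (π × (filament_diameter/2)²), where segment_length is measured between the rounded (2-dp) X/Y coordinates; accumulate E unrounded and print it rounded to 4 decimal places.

G0 X-8.50 Y-4.00 Z4.60
G1 X-7.66 Y-8.21 E0.2856
G1 X-5.28 Y-11.78 E0.5710
G1 X-1.71 Y-14.16 E0.8564
G1 X2.50 Y-15.00 E1.1420
G1 X6.71 Y-14.16 E1.4275
G1 X10.28 Y-11.78 E1.7129
G1 X12.66 Y-8.21 E1.9984
G1 X13.50 Y-4.00 E2.2839
G1 X12.66 Y0.21 E2.5695
G1 X10.28 Y3.78 E2.8549
G1 X6.71 Y6.16 E3.1403
G1 X2.50 Y7.00 E3.4259
G1 X-1.71 Y6.16 E3.7115
G1 X-5.28 Y3.78 E3.9969
G1 X-7.66 Y0.21 E4.2823
G1 X-8.50 Y-4.00 E4.5679

At z = 4.6 mm: the cube is not intersected at this z (z outside [0, 4.5]); the r=11 cylinder at (2.5, -4) gives a regular 16-gon of circumradius 11 (constant along its height); Taking the union: only the r=11 cylinder at (2.5, -4) is present, so the union is just that shape — 1 connected region. The outline is a single polygon with 16 vertices. Extrusion per mm of travel: 0.8 × 0.2 / (π × 0.875²) = 0.066520. Accumulating E over each segment gives final E = 4.5679.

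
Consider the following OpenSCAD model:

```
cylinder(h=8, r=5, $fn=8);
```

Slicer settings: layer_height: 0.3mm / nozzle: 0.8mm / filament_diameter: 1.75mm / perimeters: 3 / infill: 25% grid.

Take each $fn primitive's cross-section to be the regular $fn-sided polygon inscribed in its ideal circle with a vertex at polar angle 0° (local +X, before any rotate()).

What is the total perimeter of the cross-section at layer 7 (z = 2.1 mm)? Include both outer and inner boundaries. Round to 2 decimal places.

At z = 2.1 mm: the r=5 cylinder gives a regular 8-gon of circumradius 5 (constant along its height) (perimeter = 2·8·5.000·sin(180°/8) = 30.61 mm). Overall, the cross-section is a single solid region. Total boundary length (outer) = 30.61 mm.

30.61 mm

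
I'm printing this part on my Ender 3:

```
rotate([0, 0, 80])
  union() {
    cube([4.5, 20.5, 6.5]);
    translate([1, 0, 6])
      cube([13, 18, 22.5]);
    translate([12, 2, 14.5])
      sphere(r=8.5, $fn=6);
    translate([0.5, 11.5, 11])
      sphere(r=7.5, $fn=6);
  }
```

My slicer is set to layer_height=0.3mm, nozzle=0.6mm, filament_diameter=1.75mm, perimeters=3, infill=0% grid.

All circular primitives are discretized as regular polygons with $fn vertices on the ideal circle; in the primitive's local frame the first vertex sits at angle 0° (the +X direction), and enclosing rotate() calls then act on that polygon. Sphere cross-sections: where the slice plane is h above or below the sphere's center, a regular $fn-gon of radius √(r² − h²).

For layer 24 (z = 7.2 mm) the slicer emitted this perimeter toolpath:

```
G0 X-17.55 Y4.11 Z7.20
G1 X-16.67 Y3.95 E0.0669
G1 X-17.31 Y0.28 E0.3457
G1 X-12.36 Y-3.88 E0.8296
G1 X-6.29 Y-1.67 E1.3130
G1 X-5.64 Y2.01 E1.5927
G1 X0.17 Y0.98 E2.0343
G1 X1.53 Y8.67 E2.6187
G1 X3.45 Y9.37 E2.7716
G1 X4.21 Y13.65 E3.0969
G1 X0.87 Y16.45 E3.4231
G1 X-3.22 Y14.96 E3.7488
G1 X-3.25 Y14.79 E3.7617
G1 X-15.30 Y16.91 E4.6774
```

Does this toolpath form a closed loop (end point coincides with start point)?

no

Start point (G0): (-17.55, 4.11). End point (last G1): the path does not return to the start — open.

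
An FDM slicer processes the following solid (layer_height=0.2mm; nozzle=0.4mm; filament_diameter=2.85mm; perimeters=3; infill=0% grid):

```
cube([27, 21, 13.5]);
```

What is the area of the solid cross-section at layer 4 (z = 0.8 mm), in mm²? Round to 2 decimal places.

At z = 0.8 mm: the cube is present — its section is the full 27×21 rectangle (area 567.00 mm²). Overall, the cross-section is a single solid region. Net area = 567.00 mm².

567.00 mm²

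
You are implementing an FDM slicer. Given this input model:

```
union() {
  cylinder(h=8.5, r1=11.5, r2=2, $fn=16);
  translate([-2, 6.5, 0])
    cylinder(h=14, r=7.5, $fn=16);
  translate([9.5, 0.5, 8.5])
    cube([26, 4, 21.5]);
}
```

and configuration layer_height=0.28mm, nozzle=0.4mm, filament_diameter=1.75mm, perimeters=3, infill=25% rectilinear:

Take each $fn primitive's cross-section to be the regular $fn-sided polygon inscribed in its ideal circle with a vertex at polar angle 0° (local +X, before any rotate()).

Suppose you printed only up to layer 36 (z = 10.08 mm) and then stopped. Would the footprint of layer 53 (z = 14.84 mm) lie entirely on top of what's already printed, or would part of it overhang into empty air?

Compare the two slices. At z = 10.08: the cone is not intersected at this z (z outside [0, 8.5]); the r=7.5 cylinder at (-2, 6.5) gives a regular 16-gon of circumradius 7.5 (constant along its height) (area = (16/2)·7.500²·sin(360°/16) = 172.21 mm²); the cube at (9.5, 0.5) (footprint 26×4) is included at this height (area 104.00 mm²); Combining (union): the 2 present regions are separate (no shared area or edge), so areas and boundary lengths simply add and each stays a separate island — area = 276.21 mm². At z = 14.84: the cone is absent (z outside [0, 8.5]); the cylinder at (-2, 6.5) is not intersected at this z (z outside [0, 14]); the cube at (9.5, 0.5) is present — its section is the full 26×4 rectangle (area 104.00 mm²); Taking the union: only the 26×4 cube at (9.5, 0.5) is present, so the union is just that shape — area = 104.00 mm². Checking containment: the cross-section at z = 14.84 is a subset of the cross-section at z = 10.08.

entirely on top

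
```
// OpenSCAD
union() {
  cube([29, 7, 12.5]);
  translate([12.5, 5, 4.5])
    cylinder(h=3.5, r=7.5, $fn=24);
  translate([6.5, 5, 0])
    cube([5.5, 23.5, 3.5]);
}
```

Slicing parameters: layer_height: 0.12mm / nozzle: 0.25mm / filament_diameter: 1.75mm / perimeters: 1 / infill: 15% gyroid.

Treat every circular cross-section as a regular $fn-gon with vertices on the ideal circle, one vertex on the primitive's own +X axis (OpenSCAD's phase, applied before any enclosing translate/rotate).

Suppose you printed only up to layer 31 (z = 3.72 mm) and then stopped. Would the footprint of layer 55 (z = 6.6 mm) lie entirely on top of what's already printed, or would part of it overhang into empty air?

part overhangs

Compare the two slices. At z = 3.72: the 29×7 cube contributes its full rectangle (area 203.00 mm²); the cylinder at (12.5, 5) is absent (z outside [4.5, 8]); the cube at (6.5, 5) does not reach this height (z outside [0, 3.5]); Merging all regions: only the 29×7 cube is present, so the union is just that shape — area = 203.00 mm². At z = 6.6: the cube (footprint 29×7) is included at this height (area 203.00 mm²); the r=7.5 cylinder at (12.5, 5) contributes a regular 24-gon of circumradius 7.5 (area = (24/2)·7.500²·sin(360°/24) = 174.70 mm²); the cube at (6.5, 5) is absent (z outside [0, 3.5]); Taking the union: the regions partially overlap — summed areas 377.70 mm² minus the doubly-counted overlap 97.99 mm² gives 279.72 mm² — area = 279.72 mm². Checking containment: at z = 6.6 the cross-section extends beyond the z = 3.72 cross-section by about 76.72 mm².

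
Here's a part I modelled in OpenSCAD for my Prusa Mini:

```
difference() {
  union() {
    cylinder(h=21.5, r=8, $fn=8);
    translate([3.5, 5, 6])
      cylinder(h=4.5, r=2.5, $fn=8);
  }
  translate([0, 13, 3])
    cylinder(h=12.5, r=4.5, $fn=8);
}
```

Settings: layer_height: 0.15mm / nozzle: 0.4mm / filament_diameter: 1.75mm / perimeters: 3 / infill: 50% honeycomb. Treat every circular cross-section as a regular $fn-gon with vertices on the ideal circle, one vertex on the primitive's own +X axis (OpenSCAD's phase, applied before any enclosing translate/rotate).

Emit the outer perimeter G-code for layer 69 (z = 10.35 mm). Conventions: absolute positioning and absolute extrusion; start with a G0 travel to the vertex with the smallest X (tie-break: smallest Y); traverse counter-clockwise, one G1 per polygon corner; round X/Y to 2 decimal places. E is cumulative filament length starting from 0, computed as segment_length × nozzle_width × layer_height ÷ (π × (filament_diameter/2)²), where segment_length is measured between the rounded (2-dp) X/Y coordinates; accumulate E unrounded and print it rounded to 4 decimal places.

G0 X-8.00 Y0.00 Z10.35
G1 X-5.66 Y-5.66 E0.1528
G1 X0.00 Y-8.00 E0.3056
G1 X5.66 Y-5.66 E0.4583
G1 X8.00 Y0.00 E0.6111
G1 X5.96 Y4.91 E0.7438
G1 X6.00 Y5.00 E0.7462
G1 X5.27 Y6.77 E0.7940
G1 X3.50 Y7.50 E0.8417
G1 X2.35 Y7.03 E0.8727
G1 X0.00 Y8.00 E0.9361
G1 X-5.66 Y5.66 E1.0889
G1 X-8.00 Y0.00 E1.2417

At z = 10.35 mm: the r=8 cylinder gives a regular 8-gon of circumradius 8 (constant along its height); the cylinder at (3.5, 5): section is a regular 8-gon, circumradius r=2.5; Taking the union: the regions partially overlap (shared area 15.18 mm²), so overlapping operands fuse into one piece — 1 connected region; the cylinder at (0, 13): section is a regular 8-gon, circumradius r=4.5; Subtracting the remaining from the first: starting from that combined region, the r=4.5 cylinder at (0, 13) misses the remaining region (no effect) — 1 connected region. The outline is a single polygon with 12 vertices. Extrusion per mm of travel: 0.4 × 0.15 / (π × 0.875²) = 0.024945. Accumulating E over each segment gives final E = 1.2417.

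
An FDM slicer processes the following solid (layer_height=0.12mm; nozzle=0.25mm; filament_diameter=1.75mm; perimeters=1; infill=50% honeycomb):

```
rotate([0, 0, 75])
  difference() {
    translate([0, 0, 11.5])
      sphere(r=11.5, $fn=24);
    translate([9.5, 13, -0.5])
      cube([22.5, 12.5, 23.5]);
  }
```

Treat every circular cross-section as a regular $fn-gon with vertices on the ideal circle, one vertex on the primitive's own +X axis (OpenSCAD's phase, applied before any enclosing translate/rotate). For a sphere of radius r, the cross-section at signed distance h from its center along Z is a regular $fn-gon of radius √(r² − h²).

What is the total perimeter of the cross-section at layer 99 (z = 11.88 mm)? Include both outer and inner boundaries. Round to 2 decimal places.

At z = 11.88 mm: the sphere: section is a regular 24-gon, circumradius = √(r²−h²) = √(11.5²−0.38²) = 11.494 (perimeter = 2·24·11.494·sin(180°/24) = 72.01 mm); the 22.5×12.5 cube at (9.5, 13) contributes its full rectangle (perimeter 70.00 mm); Subtracting the remaining from the first: starting from the r=11.5 sphere, the 22.5×12.5 cube at (9.5, 13) misses the remaining region (no effect) — boundary = 72.01 mm; (whole slice rotated 75° about Z — lengths, areas and connectivity unchanged). Overall, the cross-section is a single solid region. Total boundary length (outer) = 72.01 mm.

72.01 mm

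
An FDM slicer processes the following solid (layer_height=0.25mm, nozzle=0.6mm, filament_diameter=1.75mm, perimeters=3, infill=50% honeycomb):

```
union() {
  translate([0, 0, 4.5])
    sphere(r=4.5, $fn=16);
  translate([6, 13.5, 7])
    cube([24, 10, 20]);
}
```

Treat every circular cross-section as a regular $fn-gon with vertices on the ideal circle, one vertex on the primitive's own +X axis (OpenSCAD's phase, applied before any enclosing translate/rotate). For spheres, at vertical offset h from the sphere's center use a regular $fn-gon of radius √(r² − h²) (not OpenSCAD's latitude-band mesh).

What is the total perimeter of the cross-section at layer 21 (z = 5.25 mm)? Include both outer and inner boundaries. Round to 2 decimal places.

At z = 5.25 mm: the sphere: section is a regular 16-gon, circumradius = √(r²−h²) = √(4.5²−0.75²) = 4.437 (perimeter = 2·16·4.437·sin(180°/16) = 27.70 mm); the cube at (6, 13.5) is absent (z outside [7, 27]); Taking the union: only the r=4.5 sphere is present, so the union is just that shape — boundary = 27.70 mm. Overall, the cross-section is a single solid region. Total boundary length (outer) = 27.70 mm.

27.70 mm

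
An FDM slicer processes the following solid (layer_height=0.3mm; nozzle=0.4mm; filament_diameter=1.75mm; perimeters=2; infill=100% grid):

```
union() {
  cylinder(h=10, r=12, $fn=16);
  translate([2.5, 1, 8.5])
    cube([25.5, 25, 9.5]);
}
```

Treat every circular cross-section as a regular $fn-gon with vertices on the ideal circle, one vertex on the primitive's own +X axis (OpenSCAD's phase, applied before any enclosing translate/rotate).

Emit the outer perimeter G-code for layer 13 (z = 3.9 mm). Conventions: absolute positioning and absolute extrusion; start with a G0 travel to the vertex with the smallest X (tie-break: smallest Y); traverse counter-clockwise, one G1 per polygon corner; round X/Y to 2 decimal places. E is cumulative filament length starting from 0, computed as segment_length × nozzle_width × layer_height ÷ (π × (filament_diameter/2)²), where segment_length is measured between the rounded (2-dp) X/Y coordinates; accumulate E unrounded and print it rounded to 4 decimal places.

At z = 3.9 mm: the cylinder: section is a regular 16-gon, circumradius r=12; the cube at (2.5, 1) does not reach this height (z outside [8.5, 18]); Merging all regions: only the r=12 cylinder is present, so the union is just that shape — 1 connected region. The outline is a single polygon with 16 vertices. Extrusion per mm of travel: 0.4 × 0.3 / (π × 0.875²) = 0.049890. Accumulating E over each segment gives final E = 3.7384.

G0 X-12.00 Y0.00 Z3.90
G1 X-11.09 Y-4.59 E0.2335
G1 X-8.49 Y-8.49 E0.4673
G1 X-4.59 Y-11.09 E0.7011
G1 X0.00 Y-12.00 E0.9346
G1 X4.59 Y-11.09 E1.1681
G1 X8.49 Y-8.49 E1.4019
G1 X11.09 Y-4.59 E1.6357
G1 X12.00 Y0.00 E1.8692
G1 X11.09 Y4.59 E2.1027
G1 X8.49 Y8.49 E2.3365
G1 X4.59 Y11.09 E2.5703
G1 X0.00 Y12.00 E2.8038
G1 X-4.59 Y11.09 E3.0372
G1 X-8.49 Y8.49 E3.2711
G1 X-11.09 Y4.59 E3.5049
G1 X-12.00 Y0.00 E3.7384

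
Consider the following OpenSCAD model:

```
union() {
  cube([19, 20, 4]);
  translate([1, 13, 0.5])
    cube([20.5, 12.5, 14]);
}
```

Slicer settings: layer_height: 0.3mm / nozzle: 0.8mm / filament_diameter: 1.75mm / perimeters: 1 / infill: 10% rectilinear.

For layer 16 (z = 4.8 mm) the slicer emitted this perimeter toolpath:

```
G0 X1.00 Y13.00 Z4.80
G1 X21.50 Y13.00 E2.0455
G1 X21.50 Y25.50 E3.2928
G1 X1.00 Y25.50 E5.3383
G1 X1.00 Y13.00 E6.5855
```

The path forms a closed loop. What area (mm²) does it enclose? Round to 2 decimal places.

256.25 mm²

Apply the shoelace formula to the sequence of (X, Y) vertices; enclosed area = 256.25 mm².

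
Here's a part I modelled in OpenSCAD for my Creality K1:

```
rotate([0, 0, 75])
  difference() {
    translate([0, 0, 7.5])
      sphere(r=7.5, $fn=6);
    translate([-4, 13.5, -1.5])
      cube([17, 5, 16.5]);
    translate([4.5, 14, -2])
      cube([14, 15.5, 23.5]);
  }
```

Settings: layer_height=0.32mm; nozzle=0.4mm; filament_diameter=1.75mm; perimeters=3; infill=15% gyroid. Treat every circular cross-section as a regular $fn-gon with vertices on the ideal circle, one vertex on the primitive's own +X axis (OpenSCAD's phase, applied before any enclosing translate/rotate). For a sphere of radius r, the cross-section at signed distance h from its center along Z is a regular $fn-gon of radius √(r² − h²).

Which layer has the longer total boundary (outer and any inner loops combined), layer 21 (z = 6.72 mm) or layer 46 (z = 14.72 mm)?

layer 21 (z = 6.72 mm)

Layer 21 (z = 6.72): the r=7.5 sphere slices to a regular 6-gon of circumradius 7.459 (√(r²−h²) with h=0.78 from center) (perimeter = 2·6·7.459·sin(180°/6) = 44.76 mm); the cube at (-4, 13.5) is present — its section is the full 17×5 rectangle (perimeter 44.00 mm); the cube at (4.5, 14) (footprint 14×15.5) is included at this height (perimeter 59.00 mm); After the difference (first − rest): starting from the r=7.5 sphere, the 17×5 cube at (-4, 13.5) misses the remaining region (no effect); the 14×15.5 cube at (4.5, 14) misses the remaining region (no effect) — boundary = 44.76 mm; (rotated 75° about Z; rotation is an isometry so areas/perimeters/island counts are preserved). So its perimeter = 44.76 mm. Layer 46 (z = 14.72): the sphere: section is a regular 6-gon, circumradius = √(r²−h²) = √(7.5²−7.22²) = 2.030 (perimeter = 2·6·2.030·sin(180°/6) = 12.18 mm); the 17×5 cube at (-4, 13.5) contributes its full rectangle (perimeter 44.00 mm); the cube at (4.5, 14) is present — its section is the full 14×15.5 rectangle (perimeter 59.00 mm); After the difference (first − rest): starting from the r=7.5 sphere, the 17×5 cube at (-4, 13.5) misses the remaining region (no effect); the 14×15.5 cube at (4.5, 14) misses the remaining region (no effect) — boundary = 12.18 mm; (whole slice rotated 75° about Z — lengths, areas and connectivity unchanged). So its perimeter = 12.18 mm. Layer 21 is larger (44.76 vs 12.18 mm).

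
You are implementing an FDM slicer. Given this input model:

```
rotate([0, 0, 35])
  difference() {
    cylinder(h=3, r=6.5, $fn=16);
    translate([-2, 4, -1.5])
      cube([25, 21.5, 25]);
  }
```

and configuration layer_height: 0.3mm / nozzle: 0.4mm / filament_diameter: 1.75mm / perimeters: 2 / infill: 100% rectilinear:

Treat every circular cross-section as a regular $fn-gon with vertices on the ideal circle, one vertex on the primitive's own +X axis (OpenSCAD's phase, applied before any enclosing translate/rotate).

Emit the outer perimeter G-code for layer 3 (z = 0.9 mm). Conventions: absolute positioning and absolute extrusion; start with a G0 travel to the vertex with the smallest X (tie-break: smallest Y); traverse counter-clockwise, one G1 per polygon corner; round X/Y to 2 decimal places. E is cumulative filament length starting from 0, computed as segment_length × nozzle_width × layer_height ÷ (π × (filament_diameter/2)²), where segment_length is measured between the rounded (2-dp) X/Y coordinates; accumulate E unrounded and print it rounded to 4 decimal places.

At z = 0.9 mm: the cylinder: section is a regular 16-gon, circumradius r=6.5; the cube at (-2, 4) (footprint 25×21.5) is included at this height; After the difference (first − rest): starting from the r=6.5 cylinder, the 25×21.5 cube at (-2, 4) partially overlaps it — only the 13.07 mm² overlap (of its 537.50 mm²) is removed, clipping the outline — 1 connected region; (rotated 35° about Z; rotation is an isometry so areas/perimeters/island counts are preserved). The outline is a single polygon with 16 vertices. Extrusion per mm of travel: 0.4 × 0.3 / (π × 0.875²) = 0.049890. Accumulating E over each segment gives final E = 2.0873.

G0 X-6.40 Y1.13 Z0.90
G1 X-6.35 Y-1.41 E0.1267
G1 X-5.32 Y-3.73 E0.2534
G1 X-3.49 Y-5.48 E0.3797
G1 X-1.13 Y-6.40 E0.5061
G1 X1.41 Y-6.35 E0.6328
G1 X3.73 Y-5.32 E0.7595
G1 X5.48 Y-3.49 E0.8858
G1 X6.40 Y-1.13 E1.0122
G1 X6.35 Y1.41 E1.1389
G1 X5.32 Y3.73 E1.2655
G1 X3.49 Y5.48 E1.3919
G1 X1.80 Y6.14 E1.4824
G1 X-3.93 Y2.13 E1.8313
G1 X-5.14 Y3.85 E1.9362
G1 X-5.48 Y3.49 E1.9609
G1 X-6.40 Y1.13 E2.0873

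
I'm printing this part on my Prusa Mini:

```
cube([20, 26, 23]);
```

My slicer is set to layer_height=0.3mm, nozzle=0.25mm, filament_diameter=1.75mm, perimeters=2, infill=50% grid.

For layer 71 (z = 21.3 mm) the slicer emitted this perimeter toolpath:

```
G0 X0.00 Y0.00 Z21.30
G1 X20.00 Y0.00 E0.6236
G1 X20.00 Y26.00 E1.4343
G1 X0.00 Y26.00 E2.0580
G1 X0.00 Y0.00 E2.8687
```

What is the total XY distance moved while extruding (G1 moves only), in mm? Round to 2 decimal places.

Sum the Euclidean lengths of each G1 segment: total = 92.00 mm.

92.00 mm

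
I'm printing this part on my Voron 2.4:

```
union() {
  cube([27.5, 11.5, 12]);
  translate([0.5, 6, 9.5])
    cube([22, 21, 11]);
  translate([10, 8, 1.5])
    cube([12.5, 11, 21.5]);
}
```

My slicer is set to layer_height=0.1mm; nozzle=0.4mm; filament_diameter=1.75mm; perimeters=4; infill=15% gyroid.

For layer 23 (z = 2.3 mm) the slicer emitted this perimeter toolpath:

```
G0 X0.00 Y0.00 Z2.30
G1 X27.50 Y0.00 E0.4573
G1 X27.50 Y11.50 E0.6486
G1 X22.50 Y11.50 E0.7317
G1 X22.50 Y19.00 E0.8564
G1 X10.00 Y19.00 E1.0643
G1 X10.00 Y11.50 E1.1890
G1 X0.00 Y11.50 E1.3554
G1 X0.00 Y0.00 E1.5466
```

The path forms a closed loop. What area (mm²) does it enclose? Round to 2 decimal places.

Apply the shoelace formula to the sequence of (X, Y) vertices; enclosed area = 410.00 mm².

410.00 mm²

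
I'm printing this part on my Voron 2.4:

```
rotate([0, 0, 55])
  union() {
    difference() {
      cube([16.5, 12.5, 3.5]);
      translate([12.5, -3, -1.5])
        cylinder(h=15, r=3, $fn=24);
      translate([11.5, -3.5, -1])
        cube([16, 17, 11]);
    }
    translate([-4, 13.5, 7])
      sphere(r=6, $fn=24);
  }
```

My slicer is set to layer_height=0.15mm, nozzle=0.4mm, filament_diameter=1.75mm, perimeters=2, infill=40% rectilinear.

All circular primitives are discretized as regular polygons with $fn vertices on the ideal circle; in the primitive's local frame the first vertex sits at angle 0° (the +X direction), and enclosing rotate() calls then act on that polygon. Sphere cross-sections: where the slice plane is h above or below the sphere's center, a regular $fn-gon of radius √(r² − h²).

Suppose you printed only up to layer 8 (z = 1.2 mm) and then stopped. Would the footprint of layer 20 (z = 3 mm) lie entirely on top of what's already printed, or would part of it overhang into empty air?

part overhangs

Compare the two slices. At z = 1.2: the cube (footprint 16.5×12.5) is included at this height (area 206.25 mm²); the r=3 cylinder at (12.5, -3) gives a regular 24-gon of circumradius 3 (constant along its height) (area = (24/2)·3.000²·sin(360°/24) = 27.95 mm²); the cube at (11.5, -3.5) (footprint 16×17) is included at this height (area 272.00 mm²); After the difference (first − rest): starting from the 16.5×12.5 cube (206.25 mm²), the r=3 cylinder at (12.5, -3) misses the remaining region (no effect); the 16×17 cube at (11.5, -3.5) partially overlaps it — only the 62.50 mm² overlap (of its 272.00 mm²) is removed, clipping the outline — area = 143.75 mm²; the sphere at (-4, 13.5): section is a regular 24-gon, circumradius = √(r²−h²) = √(6²−5.8²) = 1.536 (area = (24/2)·1.536²·sin(360°/24) = 7.33 mm²); Merging all regions: the 2 present regions are separate (no shared area or edge), so areas and boundary lengths simply add and each stays a separate island — area = 151.08 mm²; (whole slice rotated 55° about Z — lengths, areas and connectivity unchanged). At z = 3: the cube (footprint 16.5×12.5) is included at this height (area 206.25 mm²); the r=3 cylinder at (12.5, -3) gives a regular 24-gon of circumradius 3 (constant along its height) (area = (24/2)·3.000²·sin(360°/24) = 27.95 mm²); the 16×17 cube at (11.5, -3.5) contributes its full rectangle (area 272.00 mm²); Taking the first minus the rest: starting from the 16.5×12.5 cube (206.25 mm²), the r=3 cylinder at (12.5, -3) misses the remaining region (no effect); the 16×17 cube at (11.5, -3.5) partially overlaps it — only the 62.50 mm² overlap (of its 272.00 mm²) is removed, clipping the outline — area = 143.75 mm²; the sphere at (-4, 13.5): section is a regular 24-gon, circumradius = √(r²−h²) = √(6²−4²) = 4.472 (area = (24/2)·4.472²·sin(360°/24) = 62.12 mm²); Combining (union): the regions partially overlap — summed areas 205.87 mm² minus the doubly-counted overlap 0.18 mm² gives 205.69 mm² — area = 205.69 mm²; (whole slice rotated 55° about Z — lengths, areas and connectivity unchanged). Checking containment: at z = 3 the cross-section extends beyond the z = 1.2 cross-section by about 54.61 mm².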